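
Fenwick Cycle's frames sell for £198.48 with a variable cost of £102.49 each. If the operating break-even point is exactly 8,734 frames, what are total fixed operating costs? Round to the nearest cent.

£838,376.66

Unit CM = price − variable cost = £198.48 − £102.49 = £95.99.
Fixed costs = break-even units × CM = 8,734 × £95.99 = £838,376.66.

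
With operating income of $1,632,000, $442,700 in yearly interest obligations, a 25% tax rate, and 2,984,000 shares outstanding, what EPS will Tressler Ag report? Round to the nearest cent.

$0.30

Interest = $442,700.00, so EBT = $1,632,000 − $442,700.00 = $1,189,300.00.
After tax at 25%: net income = $1,189,300.00 × 0.75 = $891,975.00.
Per share: $891,975.00 / 2,984,000 shares = $0.30.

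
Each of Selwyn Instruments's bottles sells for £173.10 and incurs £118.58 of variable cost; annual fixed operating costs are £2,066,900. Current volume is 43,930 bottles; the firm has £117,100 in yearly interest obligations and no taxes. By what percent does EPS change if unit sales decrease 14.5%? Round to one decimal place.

Contribution at this volume is 43,930 × £54.52 = £2,395,063.60.
EBIT = £2,395,063.60 − £2,066,900 = £328,163.60.
Interest = £117,100.00, so EBIT − I = £211,063.60.
Degree of combined leverage = contribution ÷ (EBIT − I) = £2,395,063.60 ÷ £211,063.60 = 11.3476.
%ΔEPS = DCL × %ΔSales = 11.3476 × -14.5% = -164.5%.

-164.5%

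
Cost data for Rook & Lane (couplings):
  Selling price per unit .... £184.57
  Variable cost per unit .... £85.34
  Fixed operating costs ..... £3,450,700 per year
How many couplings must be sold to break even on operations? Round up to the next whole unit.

Unit CM = price − variable cost = £184.57 − £85.34 = £99.23.
Units to break even: £3,450,700 ÷ £99.23 = 34,774.77, rounded up to 34,775.

34,775 couplings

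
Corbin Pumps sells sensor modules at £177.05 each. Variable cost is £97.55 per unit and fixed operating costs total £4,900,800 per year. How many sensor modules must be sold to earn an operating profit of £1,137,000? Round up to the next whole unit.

Each unit contributes £177.05 − £97.55 = £79.50.
Units = (FC + target) / CM = (£4,900,800 + £1,137,000) / £79.50 = 75,947.17, so 75,948 sensor modules.

75,948 sensor modules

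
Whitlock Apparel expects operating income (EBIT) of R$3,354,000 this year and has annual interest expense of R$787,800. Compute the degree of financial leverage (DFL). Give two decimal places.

1.31

Annual interest charges come to R$787,800.00.
Degree of financial leverage = EBIT / (EBIT − interest) = R$3,354,000 / R$2,566,200.00 = 1.3070.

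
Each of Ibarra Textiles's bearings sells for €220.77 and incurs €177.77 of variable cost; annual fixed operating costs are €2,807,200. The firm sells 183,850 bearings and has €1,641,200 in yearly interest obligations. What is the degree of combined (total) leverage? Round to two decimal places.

Contribution at this volume is 183,850 × €43.00 = €7,905,550.00.
EBIT = €7,905,550.00 − €2,807,200 = €5,098,350.00. Interest = €1,641,200.00, so EBIT − I = €3,457,150.00.
DCL = contribution ÷ (EBIT − I) = €7,905,550.00 ÷ €3,457,150.00 = 2.2867.

2.29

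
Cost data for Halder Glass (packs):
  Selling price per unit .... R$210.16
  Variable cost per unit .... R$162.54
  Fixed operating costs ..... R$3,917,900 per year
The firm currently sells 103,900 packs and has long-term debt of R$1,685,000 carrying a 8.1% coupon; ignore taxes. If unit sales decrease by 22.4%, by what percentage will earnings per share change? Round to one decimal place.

At 103,900 units, contribution = 103,900 × R$47.62 = R$4,947,718.00.
EBIT = R$4,947,718.00 − R$3,917,900 = R$1,029,818.00.
After interest of R$136,485.00, pre-tax earnings = R$893,333.00.
Degree of combined leverage = contribution ÷ (EBIT − I) = R$4,947,718.00 ÷ R$893,333.00 = 5.5385.
%ΔEPS = DCL × %ΔSales = 5.5385 × -22.4% = -124.1%.

-124.1%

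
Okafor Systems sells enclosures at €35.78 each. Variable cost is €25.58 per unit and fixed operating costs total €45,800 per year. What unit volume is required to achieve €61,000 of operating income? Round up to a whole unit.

10,471 enclosures

Each unit contributes €35.78 − €25.58 = €10.20.
Need Q such that Q × €10.20 − €45,800 = €61,000, i.e. Q = €106,800 / €10.20 = 10,470.59 → 10,471.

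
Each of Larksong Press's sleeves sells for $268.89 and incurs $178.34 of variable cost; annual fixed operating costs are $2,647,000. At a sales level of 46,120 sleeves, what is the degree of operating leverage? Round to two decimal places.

At 46,120 units, contribution = 46,120 × $90.55 = $4,176,166.00.
Subtracting fixed costs: EBIT = $4,176,166.00 − $2,647,000 = $1,529,166.00.
So DOL = total CM / EBIT = $4,176,166.00 / $1,529,166.00 = 2.7310.

2.73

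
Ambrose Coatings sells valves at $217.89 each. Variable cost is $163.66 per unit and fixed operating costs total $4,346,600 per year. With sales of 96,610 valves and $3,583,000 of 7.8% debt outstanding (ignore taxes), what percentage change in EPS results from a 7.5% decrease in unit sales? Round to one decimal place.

Contribution at this volume is 96,610 × $54.23 = $5,239,160.30.
Operating income = contribution − fixed costs = $5,239,160.30 − $4,346,600 = $892,560.30.
After interest of $279,474.00, pre-tax earnings = $613,086.30.
DCL = total CM / (EBIT − I) = $5,239,160.30 / $613,086.30 = 8.5456.
%ΔEPS = DCL × %ΔSales = 8.5456 × -7.5% = -64.1%.

-64.1%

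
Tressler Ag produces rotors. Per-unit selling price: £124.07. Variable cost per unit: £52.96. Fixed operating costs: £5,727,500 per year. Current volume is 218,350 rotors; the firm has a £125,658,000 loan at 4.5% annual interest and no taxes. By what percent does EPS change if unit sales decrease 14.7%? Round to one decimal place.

-55.1%

Total contribution margin = 218,350 × £71.11 = £15,526,868.50.
Operating income = contribution − fixed costs = £15,526,868.50 − £5,727,500 = £9,799,368.50.
Interest = £5,654,610.00, so EBIT − I = £4,144,758.50.
Degree of combined leverage = contribution ÷ (EBIT − I) = £15,526,868.50 ÷ £4,144,758.50 = 3.7461.
%ΔEPS = DCL × %ΔSales = 3.7461 × -14.7% = -55.1%.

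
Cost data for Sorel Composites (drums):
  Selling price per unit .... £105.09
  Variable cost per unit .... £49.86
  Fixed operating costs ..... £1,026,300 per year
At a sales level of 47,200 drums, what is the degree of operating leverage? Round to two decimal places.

At 47,200 units, contribution = 47,200 × £55.23 = £2,606,856.00.
Operating income = contribution − fixed costs = £2,606,856.00 − £1,026,300 = £1,580,556.00.
DOL = contribution ÷ EBIT = £2,606,856.00 ÷ £1,580,556.00 = 1.6493.

1.65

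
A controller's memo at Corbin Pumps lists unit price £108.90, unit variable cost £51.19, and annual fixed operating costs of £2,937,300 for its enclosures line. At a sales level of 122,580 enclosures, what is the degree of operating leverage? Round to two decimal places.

Contribution at this volume is 122,580 × £57.71 = £7,074,091.80.
Subtracting fixed costs: EBIT = £7,074,091.80 − £2,937,300 = £4,136,791.80.
DOL = contribution ÷ EBIT = £7,074,091.80 ÷ £4,136,791.80 = 1.7100.

1.71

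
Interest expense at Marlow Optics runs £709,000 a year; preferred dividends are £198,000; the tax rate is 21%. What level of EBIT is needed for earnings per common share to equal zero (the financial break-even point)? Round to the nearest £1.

£959,633

Grossing the preferred dividend up to pre-tax terms: £198,000 / (1 − 0.21) = £250,632.91.
Financial break-even EBIT = interest + D_p ÷ (1 − t) = £709,000 + £250,632.91 = £959,632.91.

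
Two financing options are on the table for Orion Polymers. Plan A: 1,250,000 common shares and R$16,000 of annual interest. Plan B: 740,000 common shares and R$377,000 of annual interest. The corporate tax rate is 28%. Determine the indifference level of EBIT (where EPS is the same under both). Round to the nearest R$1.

R$900,804

At indifference, (EBIT − 16,000)(1 − t)/1,250,000 = (EBIT − 377,000)(1 − t)/740,000.
The (1 − t) factor cancels: (EBIT − 16,000) × 740,000 = (EBIT − 377,000) × 1,250,000.
EBIT × (1,250,000 − 740,000) = 377,000 × 1,250,000 − 16,000 × 740,000 = 459,410,000,000, so EBIT = 459,410,000,000 ÷ 510,000 = 900,803.92.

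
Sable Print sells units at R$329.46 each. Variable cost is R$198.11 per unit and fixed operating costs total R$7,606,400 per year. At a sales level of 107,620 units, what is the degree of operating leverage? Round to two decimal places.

2.16

At 107,620 units, contribution = 107,620 × R$131.35 = R$14,135,887.00.
EBIT = R$14,135,887.00 − R$7,606,400 = R$6,529,487.00.
Degree of operating leverage = R$14,135,887.00 / R$6,529,487.00 = 2.1649.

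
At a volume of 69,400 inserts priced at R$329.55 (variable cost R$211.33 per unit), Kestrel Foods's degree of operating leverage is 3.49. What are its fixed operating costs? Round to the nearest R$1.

Contribution at this volume is 69,400 × R$118.22 = R$8,204,468.00.
DOL = contribution / EBIT, so EBIT = R$8,204,468.00 / 3.49 = R$2,350,850.43.
And FC = contribution − EBIT = R$8,204,468.00 − R$2,350,850.43 = R$5,853,618.

R$5,853,618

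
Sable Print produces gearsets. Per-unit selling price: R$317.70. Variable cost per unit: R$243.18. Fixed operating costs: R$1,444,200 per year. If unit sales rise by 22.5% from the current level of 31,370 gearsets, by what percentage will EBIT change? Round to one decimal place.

+58.9%

At 31,370 units, contribution = 31,370 × R$74.52 = R$2,337,692.40.
Subtracting fixed costs: EBIT = R$2,337,692.40 − R$1,444,200 = R$893,492.40.
Degree of operating leverage = R$2,337,692.40 / R$893,492.40 = 2.6164.
Operating income changes by 2.6164 × +22.5% = +58.9%.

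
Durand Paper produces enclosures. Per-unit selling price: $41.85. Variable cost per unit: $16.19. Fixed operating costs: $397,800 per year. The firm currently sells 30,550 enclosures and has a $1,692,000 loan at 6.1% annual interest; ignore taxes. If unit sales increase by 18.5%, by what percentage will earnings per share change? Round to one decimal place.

+51.3%

At 30,550 units, contribution = 30,550 × $25.66 = $783,913.00.
EBIT = $783,913.00 − $397,800 = $386,113.00.
Interest = $103,212.00, so EBIT − I = $282,901.00.
DCL = total CM / (EBIT − I) = $783,913.00 / $282,901.00 = 2.7710.
%ΔEPS = DCL × %ΔSales = 2.7710 × +18.5% = +51.3%.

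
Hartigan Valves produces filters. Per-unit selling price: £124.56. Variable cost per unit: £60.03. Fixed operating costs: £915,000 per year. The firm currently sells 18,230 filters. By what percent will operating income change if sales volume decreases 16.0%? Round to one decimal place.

-72.0%

Total contribution margin = 18,230 × £64.53 = £1,176,381.90.
Operating income = contribution − fixed costs = £1,176,381.90 − £915,000 = £261,381.90.
DOL = contribution ÷ EBIT = £1,176,381.90 ÷ £261,381.90 = 4.5006.
Operating income changes by 4.5006 × -16.0% = -72.0%.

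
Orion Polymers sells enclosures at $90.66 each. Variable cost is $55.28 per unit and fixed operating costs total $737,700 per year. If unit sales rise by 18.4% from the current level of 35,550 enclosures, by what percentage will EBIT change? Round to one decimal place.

+44.5%

At 35,550 units, contribution = 35,550 × $35.38 = $1,257,759.00.
Subtracting fixed costs: EBIT = $1,257,759.00 − $737,700 = $520,059.00.
DOL = contribution ÷ EBIT = $1,257,759.00 ÷ $520,059.00 = 2.4185.
So EBIT moves 2.4185 × (+18.4%) = +44.5%.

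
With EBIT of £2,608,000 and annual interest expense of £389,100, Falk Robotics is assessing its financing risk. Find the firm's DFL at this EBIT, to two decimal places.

1.18

Annual interest charges come to £389,100.00.
DFL = EBIT ÷ (EBIT − I) = £2,608,000 ÷ (£2,608,000 − £389,100.00) = £2,608,000 ÷ £2,218,900.00 = 1.1754.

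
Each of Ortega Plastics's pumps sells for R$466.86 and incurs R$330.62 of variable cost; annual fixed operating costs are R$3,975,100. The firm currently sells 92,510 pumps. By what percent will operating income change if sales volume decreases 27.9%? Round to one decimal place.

At 92,510 units, contribution = 92,510 × R$136.24 = R$12,603,562.40.
EBIT = R$12,603,562.40 − R$3,975,100 = R$8,628,462.40.
Degree of operating leverage = R$12,603,562.40 / R$8,628,462.40 = 1.4607.
Operating income changes by 1.4607 × -27.9% = -40.8%.

-40.8%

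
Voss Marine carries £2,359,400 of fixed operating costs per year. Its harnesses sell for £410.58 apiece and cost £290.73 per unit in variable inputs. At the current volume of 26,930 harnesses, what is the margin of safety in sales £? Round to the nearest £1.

£2,974,129

Each unit contributes £410.58 − £290.73 = £119.85. Break-even units = £2,359,400 ÷ £119.85 = 19,686.27; break-even revenue = 19,686.27 × £410.58 = £8,082,790.59.
Actual sales revenue = 26,930 × £410.58 = £11,056,919.40.
Margin of safety = £11,056,919.40 − £8,082,790.59 = £2,974,129.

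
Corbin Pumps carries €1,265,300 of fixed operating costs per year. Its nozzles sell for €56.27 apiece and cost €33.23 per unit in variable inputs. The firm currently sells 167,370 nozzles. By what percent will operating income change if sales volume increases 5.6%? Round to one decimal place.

Contribution at this volume is 167,370 × €23.04 = €3,856,204.80.
EBIT = €3,856,204.80 − €1,265,300 = €2,590,904.80.
DOL = contribution ÷ EBIT = €3,856,204.80 ÷ €2,590,904.80 = 1.4884.
Operating income changes by 1.4884 × +5.6% = +8.3%.

+8.3%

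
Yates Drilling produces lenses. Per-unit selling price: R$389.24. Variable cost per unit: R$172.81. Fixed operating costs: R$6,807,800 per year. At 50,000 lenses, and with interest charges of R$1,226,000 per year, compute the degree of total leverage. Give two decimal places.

Total contribution margin = 50,000 × R$216.43 = R$10,821,500.00.
EBIT = R$10,821,500.00 − R$6,807,800 = R$4,013,700.00. Interest = R$1,226,000.00, so EBIT − I = R$2,787,700.00.
Degree of total leverage = total CM / (EBIT − interest) = R$10,821,500.00 / R$2,787,700.00 = 3.8819.

3.88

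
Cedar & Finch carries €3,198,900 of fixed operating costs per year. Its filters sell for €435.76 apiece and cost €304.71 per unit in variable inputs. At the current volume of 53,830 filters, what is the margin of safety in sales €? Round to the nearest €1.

Each unit contributes €435.76 − €304.71 = €131.05. Break-even units = €3,198,900 ÷ €131.05 = 24,409.77; break-even revenue = 24,409.77 × €435.76 = €10,636,800.18.
Actual sales revenue = 53,830 × €435.76 = €23,456,960.80.
Margin of safety = €23,456,960.80 − €10,636,800.18 = €12,820,161.

€12,820,161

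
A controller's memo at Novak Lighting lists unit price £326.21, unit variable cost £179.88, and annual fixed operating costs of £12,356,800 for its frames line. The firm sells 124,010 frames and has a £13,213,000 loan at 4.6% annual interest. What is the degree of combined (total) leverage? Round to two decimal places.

3.50

Contribution at this volume is 124,010 × £146.33 = £18,146,383.30.
Subtracting fixed costs: EBIT = £18,146,383.30 − £12,356,800 = £5,789,583.30. Interest = £607,798.00.
DOL = £18,146,383.30 ÷ £5,789,583.30 = 3.1343; DFL = £5,789,583.30 ÷ £5,181,785.30 = 1.1173.
Combined leverage = 3.1343 × 1.1173 = 3.5020.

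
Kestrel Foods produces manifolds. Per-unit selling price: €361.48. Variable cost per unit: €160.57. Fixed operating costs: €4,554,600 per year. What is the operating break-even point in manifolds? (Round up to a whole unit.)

Unit CM = price − variable cost = €361.48 − €160.57 = €200.91.
Break-even Q = €4,554,600 / €200.91 = 22,669.85 → 22,670 manifolds.

22,670 manifolds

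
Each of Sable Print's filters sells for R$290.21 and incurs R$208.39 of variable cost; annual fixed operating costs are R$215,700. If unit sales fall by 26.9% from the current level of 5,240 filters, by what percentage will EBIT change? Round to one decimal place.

-54.1%

At 5,240 units, contribution = 5,240 × R$81.82 = R$428,736.80.
Operating income = contribution − fixed costs = R$428,736.80 − R$215,700 = R$213,036.80.
DOL = contribution ÷ EBIT = R$428,736.80 ÷ R$213,036.80 = 2.0125.
Operating income changes by 2.0125 × -26.9% = -54.1%.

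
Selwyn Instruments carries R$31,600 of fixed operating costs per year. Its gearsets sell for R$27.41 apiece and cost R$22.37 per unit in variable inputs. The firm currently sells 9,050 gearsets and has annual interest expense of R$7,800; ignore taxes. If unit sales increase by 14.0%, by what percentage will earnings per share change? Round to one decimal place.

+102.8%

At 9,050 units, contribution = 9,050 × R$5.04 = R$45,612.00.
Subtracting fixed costs: EBIT = R$45,612.00 − R$31,600 = R$14,012.00.
Interest = R$7,800.00, so EBIT − I = R$6,212.00.
Degree of combined leverage = contribution ÷ (EBIT − I) = R$45,612.00 ÷ R$6,212.00 = 7.3426.
EPS therefore changes by 7.3426 × (+14.0%) = +102.8%.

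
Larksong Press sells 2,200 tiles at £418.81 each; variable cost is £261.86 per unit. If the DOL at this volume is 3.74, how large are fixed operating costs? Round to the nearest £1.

£252,966

Total contribution margin = 2,200 × £156.95 = £345,290.00.
Since DOL = CM ÷ EBIT, EBIT = £345,290.00 ÷ 3.74 = £92,323.53.
And FC = contribution − EBIT = £345,290.00 − £92,323.53 = £252,966.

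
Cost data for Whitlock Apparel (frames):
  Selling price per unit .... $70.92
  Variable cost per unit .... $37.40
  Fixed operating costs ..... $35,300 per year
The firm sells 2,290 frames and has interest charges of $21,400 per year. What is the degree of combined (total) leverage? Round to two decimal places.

At 2,290 units, contribution = 2,290 × $33.52 = $76,760.80.
EBIT = $76,760.80 − $35,300 = $41,460.80. Interest = $21,400.00.
DOL = $76,760.80 ÷ $41,460.80 = 1.8514; DFL = $41,460.80 ÷ $20,060.80 = 2.0668.
Combined leverage = 1.8514 × 2.0668 = 3.8265.

3.83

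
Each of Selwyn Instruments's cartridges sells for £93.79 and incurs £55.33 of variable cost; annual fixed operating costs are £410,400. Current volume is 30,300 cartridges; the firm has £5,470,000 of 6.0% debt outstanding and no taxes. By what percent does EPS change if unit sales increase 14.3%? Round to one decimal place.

Total contribution margin = 30,300 × £38.46 = £1,165,338.00.
Operating income = contribution − fixed costs = £1,165,338.00 − £410,400 = £754,938.00.
Interest = £328,200.00, so EBIT − I = £426,738.00.
DCL = total CM / (EBIT − I) = £1,165,338.00 / £426,738.00 = 2.7308.
%ΔEPS = DCL × %ΔSales = 2.7308 × +14.3% = +39.1%.

+39.1%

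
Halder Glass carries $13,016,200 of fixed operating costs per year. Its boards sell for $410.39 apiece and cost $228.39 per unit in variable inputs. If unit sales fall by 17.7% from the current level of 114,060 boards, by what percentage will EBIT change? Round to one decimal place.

Total contribution margin = 114,060 × $182.00 = $20,758,920.00.
Subtracting fixed costs: EBIT = $20,758,920.00 − $13,016,200 = $7,742,720.00.
DOL = contribution ÷ EBIT = $20,758,920.00 ÷ $7,742,720.00 = 2.6811.
%ΔEBIT = DOL × %ΔSales = 2.6811 × -17.7% = -47.5%.

-47.5%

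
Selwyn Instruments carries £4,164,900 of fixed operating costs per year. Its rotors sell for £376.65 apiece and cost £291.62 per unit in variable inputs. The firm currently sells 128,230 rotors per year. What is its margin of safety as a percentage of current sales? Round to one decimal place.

Each unit contributes £376.65 − £291.62 = £85.03. Break-even units = £4,164,900 ÷ £85.03 = 48,981.54; break-even revenue = 48,981.54 × £376.65 = £18,448,895.51.
Current sales = 128,230 × £376.65 = £48,297,829.50.
Margin of safety = (£48,297,829.50 − £18,448,895.51) ÷ £48,297,829.50 = 61.8%.

61.8%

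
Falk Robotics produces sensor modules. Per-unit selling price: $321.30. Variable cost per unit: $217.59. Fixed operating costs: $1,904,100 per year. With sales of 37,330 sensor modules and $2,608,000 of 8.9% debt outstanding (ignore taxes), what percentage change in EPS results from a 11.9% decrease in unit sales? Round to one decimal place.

Contribution at this volume is 37,330 × $103.71 = $3,871,494.30.
EBIT = $3,871,494.30 − $1,904,100 = $1,967,394.30.
Interest = $232,112.00, so EBIT − I = $1,735,282.30.
Degree of combined leverage = contribution ÷ (EBIT − I) = $3,871,494.30 ÷ $1,735,282.30 = 2.2310.
%ΔEPS = DCL × %ΔSales = 2.2310 × -11.9% = -26.5%.

-26.5%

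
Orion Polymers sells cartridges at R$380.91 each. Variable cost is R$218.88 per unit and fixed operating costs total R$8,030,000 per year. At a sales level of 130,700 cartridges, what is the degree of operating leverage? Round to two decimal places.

Contribution at this volume is 130,700 × R$162.03 = R$21,177,321.00.
EBIT = R$21,177,321.00 − R$8,030,000 = R$13,147,321.00.
So DOL = total CM / EBIT = R$21,177,321.00 / R$13,147,321.00 = 1.6108.

1.61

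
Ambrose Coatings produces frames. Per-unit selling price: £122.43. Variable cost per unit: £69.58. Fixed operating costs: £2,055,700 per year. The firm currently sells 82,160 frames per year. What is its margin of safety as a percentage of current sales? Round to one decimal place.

52.7%

Contribution margin per unit = £122.43 − £69.58 = £52.85. Break-even units = £2,055,700 ÷ £52.85 = 38,896.88; break-even revenue = 38,896.88 × £122.43 = £4,762,144.77.
Current sales = 82,160 × £122.43 = £10,058,848.80.
Margin of safety = (£10,058,848.80 − £4,762,144.77) ÷ £10,058,848.80 = 52.7%.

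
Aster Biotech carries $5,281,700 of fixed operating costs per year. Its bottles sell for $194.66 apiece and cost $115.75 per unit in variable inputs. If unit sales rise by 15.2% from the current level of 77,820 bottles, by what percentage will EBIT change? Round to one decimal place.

At 77,820 units, contribution = 77,820 × $78.91 = $6,140,776.20.
Operating income = contribution − fixed costs = $6,140,776.20 − $5,281,700 = $859,076.20.
Degree of operating leverage = $6,140,776.20 / $859,076.20 = 7.1481.
So EBIT moves 7.1481 × (+15.2%) = +108.7%.

+108.7%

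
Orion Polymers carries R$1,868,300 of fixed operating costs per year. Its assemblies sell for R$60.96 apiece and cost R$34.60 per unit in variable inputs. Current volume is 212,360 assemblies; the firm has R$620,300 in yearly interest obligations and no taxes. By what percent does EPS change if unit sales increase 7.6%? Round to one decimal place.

At 212,360 units, contribution = 212,360 × R$26.36 = R$5,597,809.60.
Operating income = contribution − fixed costs = R$5,597,809.60 − R$1,868,300 = R$3,729,509.60.
Interest = R$620,300.00, so EBIT − I = R$3,109,209.60.
Degree of combined leverage = contribution ÷ (EBIT − I) = R$5,597,809.60 ÷ R$3,109,209.60 = 1.8004.
EPS therefore changes by 1.8004 × (+7.6%) = +13.7%.

+13.7%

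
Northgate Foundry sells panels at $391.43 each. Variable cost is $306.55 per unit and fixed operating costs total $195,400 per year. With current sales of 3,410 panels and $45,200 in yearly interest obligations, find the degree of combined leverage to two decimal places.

Total contribution margin = 3,410 × $84.88 = $289,440.80.
Operating income = contribution − fixed costs = $289,440.80 − $195,400 = $94,040.80. Interest = $45,200.00, so EBIT − I = $48,840.80.
DCL = contribution ÷ (EBIT − I) = $289,440.80 ÷ $48,840.80 = 5.9262.

5.93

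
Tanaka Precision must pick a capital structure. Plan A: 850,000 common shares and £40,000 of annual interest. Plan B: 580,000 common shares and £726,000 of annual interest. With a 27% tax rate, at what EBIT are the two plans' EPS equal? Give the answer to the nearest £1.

£2,199,630

At indifference, (EBIT − 40,000)(1 − t)/850,000 = (EBIT − 726,000)(1 − t)/580,000.
Cancelling (1 − t) and cross-multiplying: 580,000·(EBIT − 40,000) = 850,000·(EBIT − 726,000).
Solving, EBIT = (726,000·850,000 − 40,000·580,000) / (850,000 − 580,000) = 593,900,000,000 / 270,000 = 2,199,629.63.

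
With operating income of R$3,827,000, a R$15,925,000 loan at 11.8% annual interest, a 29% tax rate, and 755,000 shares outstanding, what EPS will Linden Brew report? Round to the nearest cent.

R$1.83

Interest = R$1,879,150.00, so EBT = R$3,827,000 − R$1,879,150.00 = R$1,947,850.00.
After tax at 29%: net income = R$1,947,850.00 × 0.71 = R$1,382,973.50.
Per share: R$1,382,973.50 / 755,000 shares = R$1.83.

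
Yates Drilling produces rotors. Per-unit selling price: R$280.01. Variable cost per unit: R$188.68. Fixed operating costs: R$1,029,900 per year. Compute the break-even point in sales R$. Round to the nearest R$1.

R$3,157,586

CM per unit = R$280.01 − R$188.68 = R$91.33; CM ratio = R$91.33 / R$280.01 = 0.3262.
Break-even revenue = fixed costs × price ÷ CM = R$1,029,900 × R$280.01 ÷ R$91.33 = R$3,157,586.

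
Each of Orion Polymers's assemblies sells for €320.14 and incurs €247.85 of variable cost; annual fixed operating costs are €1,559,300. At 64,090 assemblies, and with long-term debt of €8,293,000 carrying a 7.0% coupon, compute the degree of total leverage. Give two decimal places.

At 64,090 units, contribution = 64,090 × €72.29 = €4,633,066.10.
Subtracting fixed costs: EBIT = €4,633,066.10 − €1,559,300 = €3,073,766.10. Interest = €580,510.00.
DOL = €4,633,066.10 ÷ €3,073,766.10 = 1.5073; DFL = €3,073,766.10 ÷ €2,493,256.10 = 1.2328.
DCL = DOL × DFL = 1.5073 × 1.2328 = 1.8582.

1.86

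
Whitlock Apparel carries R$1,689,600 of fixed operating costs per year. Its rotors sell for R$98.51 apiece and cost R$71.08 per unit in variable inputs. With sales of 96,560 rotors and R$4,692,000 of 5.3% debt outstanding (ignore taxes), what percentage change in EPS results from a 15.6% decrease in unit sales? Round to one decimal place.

At 96,560 units, contribution = 96,560 × R$27.43 = R$2,648,640.80.
EBIT = R$2,648,640.80 − R$1,689,600 = R$959,040.80.
Interest = R$248,676.00, so EBIT − I = R$710,364.80.
DCL = total CM / (EBIT − I) = R$2,648,640.80 / R$710,364.80 = 3.7286.
%ΔEPS = DCL × %ΔSales = 3.7286 × -15.6% = -58.2%.

-58.2%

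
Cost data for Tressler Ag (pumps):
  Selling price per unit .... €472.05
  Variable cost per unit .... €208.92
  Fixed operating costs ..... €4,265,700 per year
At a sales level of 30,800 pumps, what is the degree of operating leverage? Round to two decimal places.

2.11

At 30,800 units, contribution = 30,800 × €263.13 = €8,104,404.00.
EBIT = €8,104,404.00 − €4,265,700 = €3,838,704.00.
So DOL = total CM / EBIT = €8,104,404.00 / €3,838,704.00 = 2.1112.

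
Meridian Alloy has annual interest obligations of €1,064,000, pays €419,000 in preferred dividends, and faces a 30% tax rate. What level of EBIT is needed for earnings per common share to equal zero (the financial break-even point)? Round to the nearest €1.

Preferred dividends are paid after tax, so their pre-tax equivalent is €419,000 ÷ (1 − 0.30) = €598,571.43.
EPS = 0 when EBIT covers interest plus the pre-tax preferred burden: €1,064,000 + €598,571.43 = €1,662,571.43.

€1,662,571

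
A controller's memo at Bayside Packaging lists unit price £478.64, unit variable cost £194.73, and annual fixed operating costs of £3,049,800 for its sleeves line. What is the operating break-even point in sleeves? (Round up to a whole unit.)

Each unit contributes £478.64 − £194.73 = £283.91.
Units to break even: £3,049,800 ÷ £283.91 = 10,742.14, rounded up to 10,743.

10,743 sleeves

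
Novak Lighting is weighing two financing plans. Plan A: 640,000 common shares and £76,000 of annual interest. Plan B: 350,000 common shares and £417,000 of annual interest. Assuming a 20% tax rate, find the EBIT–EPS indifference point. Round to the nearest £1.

£828,552

At indifference, (EBIT − 76,000)(1 − t)/640,000 = (EBIT − 417,000)(1 − t)/350,000.
The (1 − t) factor cancels: (EBIT − 76,000) × 350,000 = (EBIT − 417,000) × 640,000.
EBIT × (640,000 − 350,000) = 417,000 × 640,000 − 76,000 × 350,000 = 240,280,000,000, so EBIT = 240,280,000,000 ÷ 290,000 = 828,551.72.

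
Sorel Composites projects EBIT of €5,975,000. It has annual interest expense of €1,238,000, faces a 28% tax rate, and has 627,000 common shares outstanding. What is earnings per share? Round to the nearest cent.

€5.44

Interest = €1,238,000.00, so EBT = €5,975,000 − €1,238,000.00 = €4,737,000.00.
After tax at 28%: net income = €4,737,000.00 × 0.72 = €3,410,640.00.
EPS = €3,410,640.00 ÷ 627,000 = €5.44.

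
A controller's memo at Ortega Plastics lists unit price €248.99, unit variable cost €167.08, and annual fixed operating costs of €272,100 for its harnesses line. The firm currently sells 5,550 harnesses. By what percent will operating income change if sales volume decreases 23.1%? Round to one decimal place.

-57.5%

Total contribution margin = 5,550 × €81.91 = €454,600.50.
Subtracting fixed costs: EBIT = €454,600.50 − €272,100 = €182,500.50.
Degree of operating leverage = €454,600.50 / €182,500.50 = 2.4910.
%ΔEBIT = DOL × %ΔSales = 2.4910 × -23.1% = -57.5%.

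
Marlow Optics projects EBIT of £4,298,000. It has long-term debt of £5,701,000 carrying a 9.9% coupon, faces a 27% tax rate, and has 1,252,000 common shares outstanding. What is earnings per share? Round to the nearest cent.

Interest = £564,399.00, so EBT = £4,298,000 − £564,399.00 = £3,733,601.00.
Net income = £3,733,601.00 × (1 − 0.27) = £2,725,528.73.
Per share: £2,725,528.73 / 1,252,000 shares = £2.18.

£2.18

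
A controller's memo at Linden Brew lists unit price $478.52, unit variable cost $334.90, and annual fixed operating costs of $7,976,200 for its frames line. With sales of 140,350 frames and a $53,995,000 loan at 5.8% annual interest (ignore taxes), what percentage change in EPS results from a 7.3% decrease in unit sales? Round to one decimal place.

-16.3%

Contribution at this volume is 140,350 × $143.62 = $20,157,067.00.
Subtracting fixed costs: EBIT = $20,157,067.00 − $7,976,200 = $12,180,867.00.
After interest of $3,131,710.00, pre-tax earnings = $9,049,157.00.
DCL = total CM / (EBIT − I) = $20,157,067.00 / $9,049,157.00 = 2.2275.
%ΔEPS = DCL × %ΔSales = 2.2275 × -7.3% = -16.3%.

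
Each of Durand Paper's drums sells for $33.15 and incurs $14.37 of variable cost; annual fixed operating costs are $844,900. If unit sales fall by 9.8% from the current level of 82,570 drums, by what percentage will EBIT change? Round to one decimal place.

At 82,570 units, contribution = 82,570 × $18.78 = $1,550,664.60.
Subtracting fixed costs: EBIT = $1,550,664.60 − $844,900 = $705,764.60.
Degree of operating leverage = $1,550,664.60 / $705,764.60 = 2.1971.
%ΔEBIT = DOL × %ΔSales = 2.1971 × -9.8% = -21.5%.

-21.5%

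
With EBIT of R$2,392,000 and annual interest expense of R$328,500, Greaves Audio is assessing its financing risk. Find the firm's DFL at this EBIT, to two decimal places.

1.16

Interest = R$328,500.00.
Degree of financial leverage = EBIT / (EBIT − interest) = R$2,392,000 / R$2,063,500.00 = 1.1592.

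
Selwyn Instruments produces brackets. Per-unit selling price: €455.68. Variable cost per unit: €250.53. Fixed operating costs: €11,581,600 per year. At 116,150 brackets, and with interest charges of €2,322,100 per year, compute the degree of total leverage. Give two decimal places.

2.40

At 116,150 units, contribution = 116,150 × €205.15 = €23,828,172.50.
Operating income = contribution − fixed costs = €23,828,172.50 − €11,581,600 = €12,246,572.50. Interest = €2,322,100.00.
DOL = €23,828,172.50 ÷ €12,246,572.50 = 1.9457; DFL = €12,246,572.50 ÷ €9,924,472.50 = 1.2340.
DCL = DOL × DFL = 1.9457 × 1.2340 = 2.4010.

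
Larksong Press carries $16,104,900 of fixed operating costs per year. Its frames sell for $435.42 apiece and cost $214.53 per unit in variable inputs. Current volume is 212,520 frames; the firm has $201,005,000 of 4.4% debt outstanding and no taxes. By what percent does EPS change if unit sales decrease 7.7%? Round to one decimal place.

At 212,520 units, contribution = 212,520 × $220.89 = $46,943,542.80.
Subtracting fixed costs: EBIT = $46,943,542.80 − $16,104,900 = $30,838,642.80.
Interest = $8,844,220.00, so EBIT − I = $21,994,422.80.
DCL = total CM / (EBIT − I) = $46,943,542.80 / $21,994,422.80 = 2.1343.
EPS therefore changes by 2.1343 × (-7.7%) = -16.4%.

-16.4%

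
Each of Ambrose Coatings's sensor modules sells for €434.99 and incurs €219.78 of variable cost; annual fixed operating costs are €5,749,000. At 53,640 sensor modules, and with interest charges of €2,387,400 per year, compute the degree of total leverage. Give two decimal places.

3.39

Contribution at this volume is 53,640 × €215.21 = €11,543,864.40.
Subtracting fixed costs: EBIT = €11,543,864.40 − €5,749,000 = €5,794,864.40. Interest = €2,387,400.00, so EBIT − I = €3,407,464.40.
DCL = contribution ÷ (EBIT − I) = €11,543,864.40 ÷ €3,407,464.40 = 3.3878.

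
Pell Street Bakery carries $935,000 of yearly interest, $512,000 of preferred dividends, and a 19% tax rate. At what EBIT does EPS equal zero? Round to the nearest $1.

$1,567,099

Preferred dividends are paid after tax, so their pre-tax equivalent is $512,000 ÷ (1 − 0.19) = $632,098.77.
Financial break-even EBIT = interest + D_p ÷ (1 − t) = $935,000 + $632,098.77 = $1,567,098.77.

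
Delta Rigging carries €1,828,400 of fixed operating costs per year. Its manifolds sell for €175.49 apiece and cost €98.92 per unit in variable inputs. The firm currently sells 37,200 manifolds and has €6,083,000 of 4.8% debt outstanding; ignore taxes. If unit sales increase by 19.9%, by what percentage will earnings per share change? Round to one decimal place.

At 37,200 units, contribution = 37,200 × €76.57 = €2,848,404.00.
EBIT = €2,848,404.00 − €1,828,400 = €1,020,004.00.
Interest = €291,984.00, so EBIT − I = €728,020.00.
Degree of combined leverage = contribution ÷ (EBIT − I) = €2,848,404.00 ÷ €728,020.00 = 3.9125.
EPS therefore changes by 3.9125 × (+19.9%) = +77.9%.

+77.9%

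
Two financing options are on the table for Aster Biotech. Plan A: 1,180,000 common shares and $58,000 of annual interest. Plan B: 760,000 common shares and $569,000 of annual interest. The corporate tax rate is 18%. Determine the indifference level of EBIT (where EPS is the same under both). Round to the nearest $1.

Set EPS_A = EPS_B: (EBIT − $58,000)(1 − 0.18) ÷ 1,180,000 = (EBIT − $569,000)(1 − 0.18) ÷ 760,000.
Cancelling (1 − t) and cross-multiplying: 760,000·(EBIT − 58,000) = 1,180,000·(EBIT − 569,000).
Solving, EBIT = (569,000·1,180,000 − 58,000·760,000) / (1,180,000 − 760,000) = 627,340,000,000 / 420,000 = 1,493,666.67.

$1,493,667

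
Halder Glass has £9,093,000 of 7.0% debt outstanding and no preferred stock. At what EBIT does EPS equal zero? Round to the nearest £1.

Annual interest = 7.0% × £9,093,000 = £636,510.00.
With no preferred dividends, EPS = 0 when EBIT exactly covers interest, so the financial break-even EBIT is £636,510.00.

£636,510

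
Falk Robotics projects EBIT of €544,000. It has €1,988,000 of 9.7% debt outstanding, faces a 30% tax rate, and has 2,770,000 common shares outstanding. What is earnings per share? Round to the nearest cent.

Interest = €192,836.00, so EBT = €544,000 − €192,836.00 = €351,164.00.
Net income = €351,164.00 × (1 − 0.30) = €245,814.80.
EPS = €245,814.80 ÷ 2,770,000 = €0.09.

€0.09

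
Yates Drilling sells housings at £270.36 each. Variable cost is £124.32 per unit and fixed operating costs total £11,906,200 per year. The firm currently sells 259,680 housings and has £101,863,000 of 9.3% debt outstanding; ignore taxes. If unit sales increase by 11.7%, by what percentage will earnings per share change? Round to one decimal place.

+26.8%

At 259,680 units, contribution = 259,680 × £146.04 = £37,923,667.20.
Operating income = contribution − fixed costs = £37,923,667.20 − £11,906,200 = £26,017,467.20.
After interest of £9,473,259.00, pre-tax earnings = £16,544,208.20.
DCL = total CM / (EBIT − I) = £37,923,667.20 / £16,544,208.20 = 2.2923.
%ΔEPS = DCL × %ΔSales = 2.2923 × +11.7% = +26.8%.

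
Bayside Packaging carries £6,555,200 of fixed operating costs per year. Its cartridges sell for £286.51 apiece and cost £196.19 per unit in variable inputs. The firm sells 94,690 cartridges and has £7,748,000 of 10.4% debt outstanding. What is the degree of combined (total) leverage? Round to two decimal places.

7.18

Total contribution margin = 94,690 × £90.32 = £8,552,400.80.
Operating income = contribution − fixed costs = £8,552,400.80 − £6,555,200 = £1,997,200.80. Interest = £805,792.00, so EBIT − I = £1,191,408.80.
Degree of total leverage = total CM / (EBIT − interest) = £8,552,400.80 / £1,191,408.80 = 7.1784.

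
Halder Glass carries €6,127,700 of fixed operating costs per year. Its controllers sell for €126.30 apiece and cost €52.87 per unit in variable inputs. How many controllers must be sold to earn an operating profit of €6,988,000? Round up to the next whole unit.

178,616 controllers

Unit CM = price − variable cost = €126.30 − €52.87 = €73.43.
Required volume = (fixed costs + target profit) ÷ CM = (€6,127,700 + €6,988,000) ÷ €73.43 = 178,615.01, so 178,616 controllers.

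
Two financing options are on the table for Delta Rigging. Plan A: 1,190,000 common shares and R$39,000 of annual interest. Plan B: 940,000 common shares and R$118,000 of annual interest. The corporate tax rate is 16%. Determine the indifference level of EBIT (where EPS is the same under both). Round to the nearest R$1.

R$415,040

At indifference, (EBIT − 39,000)(1 − t)/1,190,000 = (EBIT − 118,000)(1 − t)/940,000.
Cancelling (1 − t) and cross-multiplying: 940,000·(EBIT − 39,000) = 1,190,000·(EBIT − 118,000).
Solving, EBIT = (118,000·1,190,000 − 39,000·940,000) / (1,190,000 − 940,000) = 103,760,000,000 / 250,000 = 415,040.00.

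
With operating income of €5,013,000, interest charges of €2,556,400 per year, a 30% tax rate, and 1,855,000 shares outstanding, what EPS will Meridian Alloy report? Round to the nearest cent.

Interest = €2,556,400.00, so EBT = €5,013,000 − €2,556,400.00 = €2,456,600.00.
Net income = €2,456,600.00 × (1 − 0.30) = €1,719,620.00.
Per share: €1,719,620.00 / 1,855,000 shares = €0.93.

€0.93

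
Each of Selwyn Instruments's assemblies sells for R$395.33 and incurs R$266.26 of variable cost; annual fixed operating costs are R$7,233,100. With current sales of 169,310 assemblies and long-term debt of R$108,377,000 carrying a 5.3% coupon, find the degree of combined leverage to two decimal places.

Total contribution margin = 169,310 × R$129.07 = R$21,852,841.70.
EBIT = R$21,852,841.70 − R$7,233,100 = R$14,619,741.70. Interest = R$5,743,981.00.
DOL = R$21,852,841.70 ÷ R$14,619,741.70 = 1.4947; DFL = R$14,619,741.70 ÷ R$8,875,760.70 = 1.6472.
Combined leverage = 1.4947 × 1.6472 = 2.4621.

2.46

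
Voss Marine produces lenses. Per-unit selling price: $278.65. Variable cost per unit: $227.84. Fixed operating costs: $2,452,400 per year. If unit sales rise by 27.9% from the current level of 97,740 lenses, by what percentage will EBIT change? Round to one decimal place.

+55.1%

Contribution at this volume is 97,740 × $50.81 = $4,966,169.40.
Operating income = contribution − fixed costs = $4,966,169.40 − $2,452,400 = $2,513,769.40.
Degree of operating leverage = $4,966,169.40 / $2,513,769.40 = 1.9756.
Operating income changes by 1.9756 × +27.9% = +55.1%.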